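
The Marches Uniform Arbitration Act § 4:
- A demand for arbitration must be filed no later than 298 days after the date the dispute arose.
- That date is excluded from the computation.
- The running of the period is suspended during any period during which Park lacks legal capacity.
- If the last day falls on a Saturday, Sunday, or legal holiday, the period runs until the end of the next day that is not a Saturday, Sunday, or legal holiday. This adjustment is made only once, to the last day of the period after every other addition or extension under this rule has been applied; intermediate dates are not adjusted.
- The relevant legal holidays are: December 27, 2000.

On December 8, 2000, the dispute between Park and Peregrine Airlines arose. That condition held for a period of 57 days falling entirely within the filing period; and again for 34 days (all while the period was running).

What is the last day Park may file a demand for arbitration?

January 1, 2002

298 days after December 8, 2000 is October 2, 2001.
Tolling adds 57 days: October 2, 2001 + 57 days = November 28, 2001.
Tolling adds 34 days: November 28, 2001 + 34 days = January 1, 2002.
January 1, 2002 is a Tuesday and not a legal holiday, so no extension applies.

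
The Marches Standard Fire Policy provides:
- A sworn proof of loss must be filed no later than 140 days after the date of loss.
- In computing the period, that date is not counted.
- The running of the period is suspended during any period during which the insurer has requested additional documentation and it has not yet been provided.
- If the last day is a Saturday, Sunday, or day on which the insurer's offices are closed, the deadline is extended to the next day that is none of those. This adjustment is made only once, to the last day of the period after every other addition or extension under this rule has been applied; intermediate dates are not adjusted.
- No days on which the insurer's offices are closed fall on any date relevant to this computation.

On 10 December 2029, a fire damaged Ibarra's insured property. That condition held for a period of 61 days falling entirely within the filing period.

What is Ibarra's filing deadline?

July 1, 2030

140 days after 10 December 2029 is April 29, 2030.
Tolling adds 61 days: April 29, 2030 + 61 days = June 29, 2030.
June 29, 2030 is Saturday; June 30, 2030 is Sunday. The next qualifying day is July 1, 2030.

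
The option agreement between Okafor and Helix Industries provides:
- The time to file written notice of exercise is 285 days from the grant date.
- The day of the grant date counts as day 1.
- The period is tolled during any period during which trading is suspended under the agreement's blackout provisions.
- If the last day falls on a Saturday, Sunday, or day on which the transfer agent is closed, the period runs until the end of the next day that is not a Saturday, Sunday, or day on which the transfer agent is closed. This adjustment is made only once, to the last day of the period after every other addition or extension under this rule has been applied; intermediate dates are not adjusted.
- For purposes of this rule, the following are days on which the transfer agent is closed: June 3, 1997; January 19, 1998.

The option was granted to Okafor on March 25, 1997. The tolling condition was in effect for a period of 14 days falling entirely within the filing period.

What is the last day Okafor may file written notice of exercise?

January 20, 1998

Counting March 25, 1997 as day 1, day 285 is January 3, 1998.
Tolling adds 14 days: January 3, 1998 + 14 days = January 17, 1998.
January 17, 1998 is Saturday; January 18, 1998 is Sunday; January 19, 1998 is a listed holiday. The next qualifying day is January 20, 1998.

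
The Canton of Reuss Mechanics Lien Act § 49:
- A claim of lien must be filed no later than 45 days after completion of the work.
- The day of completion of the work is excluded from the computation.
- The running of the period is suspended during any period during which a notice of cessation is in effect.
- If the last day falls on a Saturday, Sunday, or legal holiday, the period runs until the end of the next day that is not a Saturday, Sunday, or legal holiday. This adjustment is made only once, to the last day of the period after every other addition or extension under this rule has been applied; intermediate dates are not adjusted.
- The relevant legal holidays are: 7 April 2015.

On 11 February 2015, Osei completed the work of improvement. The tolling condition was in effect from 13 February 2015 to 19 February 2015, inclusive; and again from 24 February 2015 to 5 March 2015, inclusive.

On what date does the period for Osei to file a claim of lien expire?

April 14, 2015

45 days after 11 February 2015 is March 28, 2015.
From February 13, 2015 through February 19, 2015 inclusive is 7 days; tolling adds 7 days: March 28, 2015 + 7 days = April 4, 2015.
From February 24, 2015 through March 5, 2015 inclusive is 10 days; tolling adds 10 days: April 4, 2015 + 10 days = April 14, 2015.
April 14, 2015 is a Tuesday and not a legal holiday, so no extension applies.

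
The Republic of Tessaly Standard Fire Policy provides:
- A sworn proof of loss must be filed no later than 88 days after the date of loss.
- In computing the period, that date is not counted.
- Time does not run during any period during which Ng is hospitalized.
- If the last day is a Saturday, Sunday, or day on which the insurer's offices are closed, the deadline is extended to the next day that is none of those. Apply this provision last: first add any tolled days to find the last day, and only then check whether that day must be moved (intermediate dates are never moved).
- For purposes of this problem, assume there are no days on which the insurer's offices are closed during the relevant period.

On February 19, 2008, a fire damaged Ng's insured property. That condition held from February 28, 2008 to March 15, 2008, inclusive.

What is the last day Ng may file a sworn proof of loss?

June 3, 2008

88 days after February 19, 2008 is May 17, 2008.
From February 28, 2008 through March 15, 2008 inclusive is 17 days; tolling adds 17 days: May 17, 2008 + 17 days = June 3, 2008.
June 3, 2008 is a Tuesday and not a day on which the insurer's offices are closed, so no extension applies.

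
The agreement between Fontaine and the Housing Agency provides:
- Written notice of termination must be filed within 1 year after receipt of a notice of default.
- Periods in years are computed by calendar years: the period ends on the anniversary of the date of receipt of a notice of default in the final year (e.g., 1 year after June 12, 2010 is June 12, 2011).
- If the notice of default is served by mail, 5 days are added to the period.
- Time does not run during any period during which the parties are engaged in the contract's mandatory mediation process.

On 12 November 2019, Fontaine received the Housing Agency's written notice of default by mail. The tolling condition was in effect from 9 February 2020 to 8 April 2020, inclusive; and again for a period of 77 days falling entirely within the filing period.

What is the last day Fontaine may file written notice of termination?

April 3, 2021

1 year after 12 November 2019 is November 12, 2020.
Service was by mail, adding 5 days: November 12, 2020 + 5 days = November 17, 2020.
From February 9, 2020 through April 8, 2020 inclusive is 60 days; tolling adds 60 days: November 17, 2020 + 60 days = January 16, 2021.
Tolling adds 77 days: January 16, 2021 + 77 days = April 3, 2021.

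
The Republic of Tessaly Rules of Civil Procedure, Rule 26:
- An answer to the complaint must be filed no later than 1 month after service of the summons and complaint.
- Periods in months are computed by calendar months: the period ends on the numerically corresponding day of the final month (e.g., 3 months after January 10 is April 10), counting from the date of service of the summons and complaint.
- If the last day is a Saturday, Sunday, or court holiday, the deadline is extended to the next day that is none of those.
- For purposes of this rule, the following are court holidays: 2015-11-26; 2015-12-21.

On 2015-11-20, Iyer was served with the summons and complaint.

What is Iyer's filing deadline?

1 month after 2015-11-20 is December 20, 2015.
December 20, 2015 is Sunday; December 21, 2015 is a listed holiday. The next qualifying day is December 22, 2015.

December 22, 2015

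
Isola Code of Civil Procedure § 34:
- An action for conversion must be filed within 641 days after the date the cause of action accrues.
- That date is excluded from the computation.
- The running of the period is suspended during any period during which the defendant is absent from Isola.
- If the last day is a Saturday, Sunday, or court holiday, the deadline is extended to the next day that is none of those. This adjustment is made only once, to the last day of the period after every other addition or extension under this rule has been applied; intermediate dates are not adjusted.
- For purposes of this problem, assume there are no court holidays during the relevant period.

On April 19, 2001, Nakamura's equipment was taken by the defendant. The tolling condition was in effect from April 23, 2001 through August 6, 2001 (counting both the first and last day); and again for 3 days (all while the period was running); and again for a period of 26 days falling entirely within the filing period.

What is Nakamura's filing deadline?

641 days after April 19, 2001 is January 20, 2003.
From April 23, 2001 through August 6, 2001 inclusive is 106 days; tolling adds 106 days: January 20, 2003 + 106 days = May 6, 2003.
Tolling adds 3 days: May 6, 2003 + 3 days = May 9, 2003.
Tolling adds 26 days: May 9, 2003 + 26 days = June 4, 2003.
June 4, 2003 is a Wednesday and not a court holiday, so no extension applies.

June 4, 2003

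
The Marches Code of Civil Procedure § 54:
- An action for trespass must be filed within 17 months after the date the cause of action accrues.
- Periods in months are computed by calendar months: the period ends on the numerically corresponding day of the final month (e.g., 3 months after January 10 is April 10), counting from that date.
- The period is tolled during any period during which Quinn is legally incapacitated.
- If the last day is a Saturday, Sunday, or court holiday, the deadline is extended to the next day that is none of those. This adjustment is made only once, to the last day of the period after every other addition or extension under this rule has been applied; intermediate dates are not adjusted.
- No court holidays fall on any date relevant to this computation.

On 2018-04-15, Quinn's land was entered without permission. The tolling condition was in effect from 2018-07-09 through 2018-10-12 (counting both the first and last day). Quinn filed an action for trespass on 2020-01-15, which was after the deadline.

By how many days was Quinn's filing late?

26 days

17 months after 2018-04-15 is September 15, 2019.
From July 9, 2018 through October 12, 2018 inclusive is 96 days; tolling adds 96 days: September 15, 2019 + 96 days = December 20, 2019.
December 20, 2019 is a Friday and not a court holiday, so no extension applies.
The deadline is December 20, 2019; from December 20, 2019 to January 15, 2020 is 26 days.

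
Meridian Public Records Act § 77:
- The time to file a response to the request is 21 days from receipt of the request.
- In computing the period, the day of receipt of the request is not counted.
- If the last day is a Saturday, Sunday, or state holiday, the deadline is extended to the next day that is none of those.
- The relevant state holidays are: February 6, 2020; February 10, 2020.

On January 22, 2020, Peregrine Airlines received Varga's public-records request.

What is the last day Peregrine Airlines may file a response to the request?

21 days after January 22, 2020 is February 12, 2020.
February 12, 2020 is a Wednesday and not a state holiday, so no extension applies.

February 12, 2020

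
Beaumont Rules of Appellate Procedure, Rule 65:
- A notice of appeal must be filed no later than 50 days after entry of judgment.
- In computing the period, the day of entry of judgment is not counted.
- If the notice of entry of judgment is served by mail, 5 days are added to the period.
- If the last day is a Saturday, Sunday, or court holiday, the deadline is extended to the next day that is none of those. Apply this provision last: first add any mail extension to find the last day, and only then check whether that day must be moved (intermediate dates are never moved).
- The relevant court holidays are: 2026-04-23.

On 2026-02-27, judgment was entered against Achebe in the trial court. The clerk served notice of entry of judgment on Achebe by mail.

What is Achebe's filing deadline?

April 24, 2026

50 days after 2026-02-27 is April 18, 2026.
Service was by mail, adding 5 days: April 18, 2026 + 5 days = April 23, 2026.
April 23, 2026 is a listed holiday. The next qualifying day is April 24, 2026.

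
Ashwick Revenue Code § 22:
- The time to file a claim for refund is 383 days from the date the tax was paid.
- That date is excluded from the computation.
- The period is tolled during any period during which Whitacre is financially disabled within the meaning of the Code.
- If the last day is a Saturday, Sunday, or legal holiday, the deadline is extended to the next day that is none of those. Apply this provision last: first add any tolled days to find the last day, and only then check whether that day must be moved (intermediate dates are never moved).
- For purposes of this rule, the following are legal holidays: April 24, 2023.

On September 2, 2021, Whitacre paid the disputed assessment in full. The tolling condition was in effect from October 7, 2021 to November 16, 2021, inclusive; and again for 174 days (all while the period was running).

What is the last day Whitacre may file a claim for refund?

April 25, 2023

383 days after September 2, 2021 is September 20, 2022.
From October 7, 2021 through November 16, 2021 inclusive is 41 days; tolling adds 41 days: September 20, 2022 + 41 days = October 31, 2022.
Tolling adds 174 days: October 31, 2022 + 174 days = April 23, 2023.
April 23, 2023 is Sunday; April 24, 2023 is a listed holiday. The next qualifying day is April 25, 2023.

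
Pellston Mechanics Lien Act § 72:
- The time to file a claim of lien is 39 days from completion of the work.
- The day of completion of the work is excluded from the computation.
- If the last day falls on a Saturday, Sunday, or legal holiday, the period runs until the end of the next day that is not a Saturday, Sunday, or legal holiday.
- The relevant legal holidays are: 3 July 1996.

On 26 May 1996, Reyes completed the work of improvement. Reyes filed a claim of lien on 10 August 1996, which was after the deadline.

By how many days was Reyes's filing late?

39 days after 26 May 1996 is July 4, 1996.
July 4, 1996 is a Thursday and not a legal holiday, so no extension applies.
The deadline is July 4, 1996; from July 4, 1996 to August 10, 1996 is 37 days.

37 days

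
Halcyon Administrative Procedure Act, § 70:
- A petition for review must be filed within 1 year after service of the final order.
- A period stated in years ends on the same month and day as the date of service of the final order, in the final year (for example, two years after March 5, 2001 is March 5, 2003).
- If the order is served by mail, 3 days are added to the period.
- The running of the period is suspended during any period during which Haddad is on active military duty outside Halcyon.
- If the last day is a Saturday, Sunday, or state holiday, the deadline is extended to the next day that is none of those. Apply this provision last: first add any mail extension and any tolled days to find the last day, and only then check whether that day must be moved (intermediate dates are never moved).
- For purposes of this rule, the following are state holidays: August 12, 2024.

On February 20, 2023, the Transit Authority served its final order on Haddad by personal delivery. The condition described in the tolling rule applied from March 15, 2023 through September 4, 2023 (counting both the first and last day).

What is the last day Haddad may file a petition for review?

August 13, 2024

1 year after February 20, 2023 is February 20, 2024.
Service was not by mail, so no mail extension applies.
From March 15, 2023 through September 4, 2023 inclusive is 174 days; tolling adds 174 days: February 20, 2024 + 174 days = August 12, 2024.
August 12, 2024 is a listed holiday. The next qualifying day is August 13, 2024.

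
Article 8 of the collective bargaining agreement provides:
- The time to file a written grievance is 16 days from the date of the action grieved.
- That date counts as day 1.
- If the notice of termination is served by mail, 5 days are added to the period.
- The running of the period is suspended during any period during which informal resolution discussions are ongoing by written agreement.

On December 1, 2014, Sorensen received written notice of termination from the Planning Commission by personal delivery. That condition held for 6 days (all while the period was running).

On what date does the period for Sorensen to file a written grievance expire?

December 22, 2014

Counting December 1, 2014 as day 1, day 16 is December 16, 2014.
Service was not by mail, so no mail extension applies.
Tolling adds 6 days: December 16, 2014 + 6 days = December 22, 2014.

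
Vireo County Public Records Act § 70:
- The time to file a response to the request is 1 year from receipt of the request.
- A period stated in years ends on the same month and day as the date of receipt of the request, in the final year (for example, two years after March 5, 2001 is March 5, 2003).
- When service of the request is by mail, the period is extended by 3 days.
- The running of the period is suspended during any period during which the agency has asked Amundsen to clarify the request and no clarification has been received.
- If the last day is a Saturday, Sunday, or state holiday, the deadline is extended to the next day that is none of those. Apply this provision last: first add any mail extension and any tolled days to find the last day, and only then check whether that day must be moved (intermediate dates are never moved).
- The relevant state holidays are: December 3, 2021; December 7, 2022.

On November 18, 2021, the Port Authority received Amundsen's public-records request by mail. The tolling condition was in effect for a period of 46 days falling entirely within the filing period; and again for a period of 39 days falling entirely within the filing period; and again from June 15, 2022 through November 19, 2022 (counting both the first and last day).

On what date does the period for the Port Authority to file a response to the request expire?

July 24, 2023

1 year after November 18, 2021 is November 18, 2022.
Service was by mail, adding 3 days: November 18, 2022 + 3 days = November 21, 2022.
Tolling adds 46 days: November 21, 2022 + 46 days = January 6, 2023.
Tolling adds 39 days: January 6, 2023 + 39 days = February 14, 2023.
From June 15, 2022 through November 19, 2022 inclusive is 158 days; tolling adds 158 days: February 14, 2023 + 158 days = July 22, 2023.
July 22, 2023 is Saturday; July 23, 2023 is Sunday. The next qualifying day is July 24, 2023.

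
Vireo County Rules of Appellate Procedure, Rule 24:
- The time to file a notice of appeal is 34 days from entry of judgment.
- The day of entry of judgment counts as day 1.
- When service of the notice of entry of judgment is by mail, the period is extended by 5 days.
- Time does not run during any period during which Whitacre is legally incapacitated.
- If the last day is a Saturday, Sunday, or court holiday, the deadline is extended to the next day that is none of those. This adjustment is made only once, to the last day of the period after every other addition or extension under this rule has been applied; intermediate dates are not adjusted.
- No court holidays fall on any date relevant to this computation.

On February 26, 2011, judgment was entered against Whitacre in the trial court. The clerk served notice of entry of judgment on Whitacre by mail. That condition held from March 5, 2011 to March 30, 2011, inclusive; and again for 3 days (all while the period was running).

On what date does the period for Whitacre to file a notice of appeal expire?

May 4, 2011

Counting February 26, 2011 as day 1, day 34 is March 31, 2011.
Service was by mail, adding 5 days: March 31, 2011 + 5 days = April 5, 2011.
From March 5, 2011 through March 30, 2011 inclusive is 26 days; tolling adds 26 days: April 5, 2011 + 26 days = May 1, 2011.
Tolling adds 3 days: May 1, 2011 + 3 days = May 4, 2011.
May 4, 2011 is a Wednesday and not a court holiday, so no extension applies.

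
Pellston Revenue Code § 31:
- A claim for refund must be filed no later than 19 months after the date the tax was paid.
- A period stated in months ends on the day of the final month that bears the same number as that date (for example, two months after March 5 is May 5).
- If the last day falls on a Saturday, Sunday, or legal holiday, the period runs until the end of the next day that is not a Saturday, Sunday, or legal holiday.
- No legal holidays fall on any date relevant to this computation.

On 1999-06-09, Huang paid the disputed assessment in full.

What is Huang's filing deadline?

January 9, 2001

19 months after 1999-06-09 is January 9, 2001.
January 9, 2001 is a Tuesday and not a legal holiday, so no extension applies.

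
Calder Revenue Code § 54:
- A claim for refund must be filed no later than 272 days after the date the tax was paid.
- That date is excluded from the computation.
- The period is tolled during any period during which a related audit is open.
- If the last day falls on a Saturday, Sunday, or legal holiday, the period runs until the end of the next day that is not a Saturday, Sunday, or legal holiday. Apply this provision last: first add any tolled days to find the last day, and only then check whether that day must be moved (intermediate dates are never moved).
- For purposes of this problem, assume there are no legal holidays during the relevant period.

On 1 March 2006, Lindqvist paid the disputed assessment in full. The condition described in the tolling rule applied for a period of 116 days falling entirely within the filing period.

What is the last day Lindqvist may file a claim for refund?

March 26, 2007

272 days after 1 March 2006 is November 28, 2006.
Tolling adds 116 days: November 28, 2006 + 116 days = March 24, 2007.
March 24, 2007 is Saturday; March 25, 2007 is Sunday. The next qualifying day is March 26, 2007.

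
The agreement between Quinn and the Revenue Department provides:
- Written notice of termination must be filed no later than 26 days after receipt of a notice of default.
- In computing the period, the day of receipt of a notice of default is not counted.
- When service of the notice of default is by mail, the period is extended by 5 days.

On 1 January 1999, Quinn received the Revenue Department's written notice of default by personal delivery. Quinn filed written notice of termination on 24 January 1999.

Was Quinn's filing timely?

26 days after 1 January 1999 is January 27, 1999.
Service was not by mail, so no mail extension applies.
The deadline is January 27, 1999; the filing on January 24, 1999 is on or before that date.

Yes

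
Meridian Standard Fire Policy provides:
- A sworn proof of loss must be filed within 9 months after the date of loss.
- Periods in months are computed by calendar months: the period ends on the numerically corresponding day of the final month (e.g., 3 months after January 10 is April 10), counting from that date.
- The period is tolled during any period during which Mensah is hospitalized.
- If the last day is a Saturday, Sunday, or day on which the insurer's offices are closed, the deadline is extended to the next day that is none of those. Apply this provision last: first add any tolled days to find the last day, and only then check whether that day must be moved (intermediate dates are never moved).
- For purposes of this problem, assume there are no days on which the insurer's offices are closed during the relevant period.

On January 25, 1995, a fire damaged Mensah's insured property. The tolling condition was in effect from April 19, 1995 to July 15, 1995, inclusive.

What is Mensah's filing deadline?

January 22, 1996

9 months after January 25, 1995 is October 25, 1995.
From April 19, 1995 through July 15, 1995 inclusive is 88 days; tolling adds 88 days: October 25, 1995 + 88 days = January 21, 1996.
January 21, 1996 is Sunday. The next qualifying day is January 22, 1996.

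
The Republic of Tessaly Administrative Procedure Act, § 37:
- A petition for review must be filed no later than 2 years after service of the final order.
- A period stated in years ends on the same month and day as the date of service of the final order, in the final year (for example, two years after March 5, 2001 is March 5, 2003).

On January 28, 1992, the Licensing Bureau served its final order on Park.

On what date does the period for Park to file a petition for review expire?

2 years after January 28, 1992 is January 28, 1994.

January 28, 1994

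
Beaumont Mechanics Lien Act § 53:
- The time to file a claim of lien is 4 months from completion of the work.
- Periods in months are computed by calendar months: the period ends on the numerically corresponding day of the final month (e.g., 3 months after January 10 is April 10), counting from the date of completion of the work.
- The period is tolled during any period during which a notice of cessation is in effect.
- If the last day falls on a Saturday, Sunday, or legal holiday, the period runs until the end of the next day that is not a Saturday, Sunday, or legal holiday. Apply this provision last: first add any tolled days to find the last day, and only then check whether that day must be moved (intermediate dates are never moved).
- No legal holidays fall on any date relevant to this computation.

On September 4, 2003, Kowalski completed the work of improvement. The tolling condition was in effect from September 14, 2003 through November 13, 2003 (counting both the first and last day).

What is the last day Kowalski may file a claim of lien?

4 months after September 4, 2003 is January 4, 2004.
From September 14, 2003 through November 13, 2003 inclusive is 61 days; tolling adds 61 days: January 4, 2004 + 61 days = March 5, 2004.
March 5, 2004 is a Friday and not a legal holiday, so no extension applies.

March 5, 2004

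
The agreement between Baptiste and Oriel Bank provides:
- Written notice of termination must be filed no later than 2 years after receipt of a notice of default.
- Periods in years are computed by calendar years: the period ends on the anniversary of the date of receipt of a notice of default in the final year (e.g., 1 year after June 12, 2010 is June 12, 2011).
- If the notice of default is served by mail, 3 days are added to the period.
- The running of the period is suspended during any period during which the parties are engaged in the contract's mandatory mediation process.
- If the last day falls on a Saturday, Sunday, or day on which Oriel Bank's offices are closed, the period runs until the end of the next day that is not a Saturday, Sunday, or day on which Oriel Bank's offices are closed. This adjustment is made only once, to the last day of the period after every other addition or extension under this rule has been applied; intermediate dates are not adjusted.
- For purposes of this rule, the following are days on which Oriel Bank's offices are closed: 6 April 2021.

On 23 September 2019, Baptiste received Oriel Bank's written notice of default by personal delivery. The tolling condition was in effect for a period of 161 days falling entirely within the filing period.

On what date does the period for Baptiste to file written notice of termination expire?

2 years after 23 September 2019 is September 23, 2021.
Service was not by mail, so no mail extension applies.
Tolling adds 161 days: September 23, 2021 + 161 days = March 3, 2022.
March 3, 2022 is a Thursday and not a day on which Oriel Bank's offices are closed, so no extension applies.

March 3, 2022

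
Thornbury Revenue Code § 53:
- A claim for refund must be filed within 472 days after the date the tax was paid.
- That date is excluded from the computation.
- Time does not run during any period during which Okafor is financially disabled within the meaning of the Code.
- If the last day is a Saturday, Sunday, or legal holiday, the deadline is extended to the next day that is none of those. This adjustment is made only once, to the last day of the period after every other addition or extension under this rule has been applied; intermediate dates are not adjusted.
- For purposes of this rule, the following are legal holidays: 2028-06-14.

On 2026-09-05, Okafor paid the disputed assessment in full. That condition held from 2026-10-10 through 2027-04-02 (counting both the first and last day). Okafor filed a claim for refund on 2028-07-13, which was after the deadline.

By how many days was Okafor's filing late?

472 days after 2026-09-05 is December 21, 2027.
From October 10, 2026 through April 2, 2027 inclusive is 175 days; tolling adds 175 days: December 21, 2027 + 175 days = June 13, 2028.
June 13, 2028 is a Tuesday and not a legal holiday, so no extension applies.
The deadline is June 13, 2028; from June 13, 2028 to July 13, 2028 is 30 days.

30 days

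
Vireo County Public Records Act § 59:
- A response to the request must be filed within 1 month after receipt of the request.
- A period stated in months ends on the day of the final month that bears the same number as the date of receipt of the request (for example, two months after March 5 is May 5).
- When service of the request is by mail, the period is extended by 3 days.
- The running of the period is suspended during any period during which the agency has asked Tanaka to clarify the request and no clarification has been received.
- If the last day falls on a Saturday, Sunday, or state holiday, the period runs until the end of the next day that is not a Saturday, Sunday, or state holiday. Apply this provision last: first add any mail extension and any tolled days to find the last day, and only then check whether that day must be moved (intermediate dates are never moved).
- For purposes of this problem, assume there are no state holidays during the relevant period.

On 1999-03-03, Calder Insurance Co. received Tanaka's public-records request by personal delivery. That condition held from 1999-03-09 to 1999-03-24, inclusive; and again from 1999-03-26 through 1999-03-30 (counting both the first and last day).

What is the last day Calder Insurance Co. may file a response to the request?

April 26, 1999

1 month after 1999-03-03 is April 3, 1999.
Service was not by mail, so no mail extension applies.
From March 9, 1999 through March 24, 1999 inclusive is 16 days; tolling adds 16 days: April 3, 1999 + 16 days = April 19, 1999.
From March 26, 1999 through March 30, 1999 inclusive is 5 days; tolling adds 5 days: April 19, 1999 + 5 days = April 24, 1999.
April 24, 1999 is Saturday; April 25, 1999 is Sunday. The next qualifying day is April 26, 1999.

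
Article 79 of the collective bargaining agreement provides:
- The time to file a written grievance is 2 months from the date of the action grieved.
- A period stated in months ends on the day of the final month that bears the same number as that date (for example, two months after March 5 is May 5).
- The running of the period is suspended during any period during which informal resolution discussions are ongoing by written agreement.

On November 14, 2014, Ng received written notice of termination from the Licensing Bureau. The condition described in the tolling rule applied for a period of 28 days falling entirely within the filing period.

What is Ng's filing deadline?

2 months after November 14, 2014 is January 14, 2015.
Tolling adds 28 days: January 14, 2015 + 28 days = February 11, 2015.

February 11, 2015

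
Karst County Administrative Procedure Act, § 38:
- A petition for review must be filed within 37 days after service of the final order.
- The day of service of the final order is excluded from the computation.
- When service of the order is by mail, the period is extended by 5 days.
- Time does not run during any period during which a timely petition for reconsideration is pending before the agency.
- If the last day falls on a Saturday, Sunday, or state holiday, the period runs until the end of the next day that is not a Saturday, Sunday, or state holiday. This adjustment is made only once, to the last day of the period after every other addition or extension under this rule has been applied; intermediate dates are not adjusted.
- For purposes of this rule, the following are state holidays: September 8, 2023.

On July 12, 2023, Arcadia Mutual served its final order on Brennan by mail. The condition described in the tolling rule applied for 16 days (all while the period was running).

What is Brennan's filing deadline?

September 11, 2023

37 days after July 12, 2023 is August 18, 2023.
Service was by mail, adding 5 days: August 18, 2023 + 5 days = August 23, 2023.
Tolling adds 16 days: August 23, 2023 + 16 days = September 8, 2023.
September 8, 2023 is a listed holiday; September 9, 2023 is Saturday; September 10, 2023 is Sunday. The next qualifying day is September 11, 2023.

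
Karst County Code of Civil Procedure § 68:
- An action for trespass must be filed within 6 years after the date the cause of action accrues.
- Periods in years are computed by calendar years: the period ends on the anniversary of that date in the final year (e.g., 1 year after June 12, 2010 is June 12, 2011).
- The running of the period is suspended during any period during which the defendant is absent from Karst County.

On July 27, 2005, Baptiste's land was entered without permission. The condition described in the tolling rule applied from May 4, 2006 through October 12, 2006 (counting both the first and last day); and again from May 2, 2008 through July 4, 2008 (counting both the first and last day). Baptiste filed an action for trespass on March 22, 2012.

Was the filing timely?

6 years after July 27, 2005 is July 27, 2011.
From May 4, 2006 through October 12, 2006 inclusive is 162 days; tolling adds 162 days: July 27, 2011 + 162 days = January 5, 2012.
From May 2, 2008 through July 4, 2008 inclusive is 64 days; tolling adds 64 days: January 5, 2012 + 64 days = March 9, 2012.
The deadline is March 9, 2012; the filing on March 22, 2012 is after that date.

No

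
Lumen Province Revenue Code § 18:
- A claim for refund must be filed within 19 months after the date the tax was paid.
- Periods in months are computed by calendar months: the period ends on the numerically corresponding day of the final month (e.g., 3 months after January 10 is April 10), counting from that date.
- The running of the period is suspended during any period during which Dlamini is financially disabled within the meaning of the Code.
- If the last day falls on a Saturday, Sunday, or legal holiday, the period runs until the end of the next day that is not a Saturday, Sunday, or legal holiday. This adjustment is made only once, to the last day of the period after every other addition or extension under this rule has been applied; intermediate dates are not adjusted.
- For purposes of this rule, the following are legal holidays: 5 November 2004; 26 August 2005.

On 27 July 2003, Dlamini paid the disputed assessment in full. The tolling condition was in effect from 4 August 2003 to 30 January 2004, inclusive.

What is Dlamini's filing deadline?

August 29, 2005

19 months after 27 July 2003 is February 27, 2005.
From August 4, 2003 through January 30, 2004 inclusive is 180 days; tolling adds 180 days: February 27, 2005 + 180 days = August 26, 2005.
August 26, 2005 is a listed holiday; August 27, 2005 is Saturday; August 28, 2005 is Sunday. The next qualifying day is August 29, 2005.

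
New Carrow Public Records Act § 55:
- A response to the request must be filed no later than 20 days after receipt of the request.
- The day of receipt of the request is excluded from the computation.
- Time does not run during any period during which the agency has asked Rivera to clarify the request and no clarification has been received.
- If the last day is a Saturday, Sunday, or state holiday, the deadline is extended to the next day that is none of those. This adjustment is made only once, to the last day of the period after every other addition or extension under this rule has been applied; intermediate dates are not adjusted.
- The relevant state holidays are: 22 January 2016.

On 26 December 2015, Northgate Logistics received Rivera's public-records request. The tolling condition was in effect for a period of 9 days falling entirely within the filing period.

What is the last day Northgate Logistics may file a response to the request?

20 days after 26 December 2015 is January 15, 2016.
Tolling adds 9 days: January 15, 2016 + 9 days = January 24, 2016.
January 24, 2016 is Sunday. The next qualifying day is January 25, 2016.

January 25, 2016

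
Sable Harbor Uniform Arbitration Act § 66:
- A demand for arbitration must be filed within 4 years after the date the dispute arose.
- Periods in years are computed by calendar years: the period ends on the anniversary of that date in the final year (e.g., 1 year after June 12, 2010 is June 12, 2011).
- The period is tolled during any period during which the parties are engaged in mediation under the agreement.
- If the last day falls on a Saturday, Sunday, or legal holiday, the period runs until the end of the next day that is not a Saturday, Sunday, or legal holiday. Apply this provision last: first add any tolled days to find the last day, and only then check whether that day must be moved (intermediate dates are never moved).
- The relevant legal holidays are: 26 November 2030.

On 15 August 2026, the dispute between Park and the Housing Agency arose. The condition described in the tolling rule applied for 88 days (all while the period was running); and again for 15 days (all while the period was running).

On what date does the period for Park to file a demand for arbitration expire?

4 years after 15 August 2026 is August 15, 2030.
Tolling adds 88 days: August 15, 2030 + 88 days = November 11, 2030.
Tolling adds 15 days: November 11, 2030 + 15 days = November 26, 2030.
November 26, 2030 is a listed holiday. The next qualifying day is November 27, 2030.

November 27, 2030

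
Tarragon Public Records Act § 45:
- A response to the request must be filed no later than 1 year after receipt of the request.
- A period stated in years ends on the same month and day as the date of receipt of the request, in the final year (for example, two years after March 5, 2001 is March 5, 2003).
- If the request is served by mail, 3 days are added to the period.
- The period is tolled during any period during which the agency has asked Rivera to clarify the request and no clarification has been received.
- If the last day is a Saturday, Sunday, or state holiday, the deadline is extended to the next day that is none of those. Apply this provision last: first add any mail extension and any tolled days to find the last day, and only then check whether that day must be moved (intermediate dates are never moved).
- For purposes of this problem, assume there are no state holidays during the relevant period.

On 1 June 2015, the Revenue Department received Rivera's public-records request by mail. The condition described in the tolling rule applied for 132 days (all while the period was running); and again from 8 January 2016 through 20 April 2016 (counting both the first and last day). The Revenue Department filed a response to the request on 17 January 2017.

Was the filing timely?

1 year after 1 June 2015 is June 1, 2016.
Service was by mail, adding 3 days: June 1, 2016 + 3 days = June 4, 2016.
Tolling adds 132 days: June 4, 2016 + 132 days = October 14, 2016.
From January 8, 2016 through April 20, 2016 inclusive is 104 days; tolling adds 104 days: October 14, 2016 + 104 days = January 26, 2017.
January 26, 2017 is a Thursday and not a state holiday, so no extension applies.
The deadline is January 26, 2017; the filing on January 17, 2017 is on or before that date.

Yes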